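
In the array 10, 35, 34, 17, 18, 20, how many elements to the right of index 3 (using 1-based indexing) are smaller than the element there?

3

The element at index 3 is 34.
Elements after it: 17, 18, 20
Those smaller than 34: 17, 18, 20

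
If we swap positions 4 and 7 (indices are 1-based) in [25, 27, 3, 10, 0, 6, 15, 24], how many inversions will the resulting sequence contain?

Positions 4 and 7 hold 10 and 15; after swapping, the array is [25, 27, 3, 15, 0, 6, 10, 24].
Element-by-element contributions:
25 → 3, 15, 0, 6, 10, 24 → 6
27 → 3, 15, 0, 6, 10, 24 → 6
3 → 0 → 1
15 → 0, 6, 10 → 3
0 → none → 0
6 → none → 0
10 → none → 0
24 → none → 0
Sum: 6 + 6 + 1 + 3 + 0 + 0 + 0 + 0 = 16

Inversions: 16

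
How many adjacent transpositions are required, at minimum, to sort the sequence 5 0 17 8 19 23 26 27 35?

2 swaps

Each adjacent swap fixes exactly one inversion, so the minimum swap count equals the number of inversions.
Count inversions — for each element, later elements that are smaller:
5: 0 → 1
0: none → 0
17: 8 → 1
8: none → 0
19: none → 0
23: none → 0
26: none → 0
27: none → 0
35: none → 0
Total inversions: 1 + 0 + 1 + 0 + 0 + 0 + 0 + 0 + 0 = 2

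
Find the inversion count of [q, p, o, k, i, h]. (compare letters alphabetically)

Element-by-element contributions:
q → p, o, k, i, h → 5
p → o, k, i, h → 4
o → k, i, h → 3
k → i, h → 2
i → h → 1
h → none → 0
Sum: 5 + 4 + 3 + 2 + 1 + 0 = 15

There are 15 inversions.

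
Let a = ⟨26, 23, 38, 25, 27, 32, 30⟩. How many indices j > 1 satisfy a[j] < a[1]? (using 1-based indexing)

The element at index 1 is 26.
Elements after it: 23, 38, 25, 27, 32, 30
Those smaller than 26: 23, 25

2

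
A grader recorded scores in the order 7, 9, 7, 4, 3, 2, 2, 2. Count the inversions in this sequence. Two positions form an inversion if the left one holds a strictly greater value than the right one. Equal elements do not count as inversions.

Inversions: 23

For each element, count later entries that are smaller:
7 → 4, 3, 2, 2, 2 → 5
9 → 7, 4, 3, 2, 2, 2 → 6
7 → 4, 3, 2, 2, 2 → 5
4 → 3, 2, 2, 2 → 4
3 → 2, 2, 2 → 3
2 → none → 0
2 → none → 0
2 → none → 0
Sum: 5 + 6 + 5 + 4 + 3 + 0 + 0 + 0 = 23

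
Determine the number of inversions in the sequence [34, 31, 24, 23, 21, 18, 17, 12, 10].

For each element, count later entries that are smaller:
34: 8
31: 7
24: 6
23: 5
21: 4
18: 3
17: 2
12: 1
10: 0
Sum: 8 + 7 + 6 + 5 + 4 + 3 + 2 + 1 + 0 = 36

36 inversions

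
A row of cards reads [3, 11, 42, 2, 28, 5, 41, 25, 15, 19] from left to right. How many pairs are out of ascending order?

Element-by-element contributions:
3: 1
11: 2
42: 7
2: 0
28: 4
5: 0
41: 3
25: 2
15: 0
19: 0
Sum: 1 + 2 + 7 + 0 + 4 + 0 + 3 + 2 + 0 + 0 = 19

19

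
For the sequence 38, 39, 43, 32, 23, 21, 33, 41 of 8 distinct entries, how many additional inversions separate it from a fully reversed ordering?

12 inversions short

Maximum inversions for 8 distinct elements is C(8, 2) = 8·7/2 = 28.
Current inversions — for each element, count later smaller elements:
38: 4
39: 4
43: 5
32: 2
23: 1
21: 0
33: 0
41: 0
Current total: 4 + 4 + 5 + 2 + 1 + 0 + 0 + 0 = 16
Shortfall: 28 − 16 = 12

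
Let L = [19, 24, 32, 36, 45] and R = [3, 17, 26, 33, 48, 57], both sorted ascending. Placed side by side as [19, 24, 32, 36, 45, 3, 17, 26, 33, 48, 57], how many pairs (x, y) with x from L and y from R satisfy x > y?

Split inversions: 15

For each element r of the right run, count left-run elements greater than r:
r = 3: 19, 24, 32, 36, 45 → 5
r = 17: 19, 24, 32, 36, 45 → 5
r = 26: 32, 36, 45 → 3
r = 33: 36, 45 → 2
r = 48: none → 0
r = 57: none → 0
Cross-inversions: 5 + 5 + 3 + 2 + 0 + 0 = 15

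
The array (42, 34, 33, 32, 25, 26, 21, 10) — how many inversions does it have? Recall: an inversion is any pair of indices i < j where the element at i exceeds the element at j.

There are 27 inversions.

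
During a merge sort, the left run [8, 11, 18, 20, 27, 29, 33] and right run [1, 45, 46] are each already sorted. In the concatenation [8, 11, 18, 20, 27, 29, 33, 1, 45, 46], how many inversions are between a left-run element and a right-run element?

Cross-inversions: 7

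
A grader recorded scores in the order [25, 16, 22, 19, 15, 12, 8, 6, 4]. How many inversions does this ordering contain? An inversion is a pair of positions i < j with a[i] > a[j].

Element-by-element contributions:
25: 8
16: 5
22: 6
19: 5
15: 4
12: 3
8: 2
6: 1
4: 0
Sum: 8 + 5 + 6 + 5 + 4 + 3 + 2 + 1 + 0 = 34

Out-of-order pairs: 34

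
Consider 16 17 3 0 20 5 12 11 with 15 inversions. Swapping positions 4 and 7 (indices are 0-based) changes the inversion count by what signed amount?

Positions 4 and 7 hold 20 and 11; after swapping, the array is [16, 17, 3, 0, 11, 5, 12, 20].
Count, for each position, how many later elements it exceeds:
16: 5
17: 5
3: 1
0: 0
11: 1
5: 0
12: 0
20: 0
Sum: 5 + 5 + 1 + 0 + 1 + 0 + 0 + 0 = 12
Change: 12 − 15 = -3

-3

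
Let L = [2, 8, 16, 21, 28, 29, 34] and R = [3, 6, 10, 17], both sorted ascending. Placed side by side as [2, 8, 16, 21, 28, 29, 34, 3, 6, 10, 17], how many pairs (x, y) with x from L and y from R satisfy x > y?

There are 21 split inversions.

Take each right-half value and tally the left-half values above it:
r = 3: 8, 16, 21, 28, 29, 34 → 6
r = 6: 8, 16, 21, 28, 29, 34 → 6
r = 10: 16, 21, 28, 29, 34 → 5
r = 17: 21, 28, 29, 34 → 4
Cross-inversions: 6 + 6 + 5 + 4 = 21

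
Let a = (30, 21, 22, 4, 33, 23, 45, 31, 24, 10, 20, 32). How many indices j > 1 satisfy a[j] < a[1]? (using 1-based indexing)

7

The element at index 1 is 30.
Elements after it: 21, 22, 4, 33, 23, 45, 31, 24, 10, 20, 32
Those smaller than 30: 21, 22, 4, 23, 24, 10, 20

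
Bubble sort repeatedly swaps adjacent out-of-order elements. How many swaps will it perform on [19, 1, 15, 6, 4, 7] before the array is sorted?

The minimum number of adjacent swaps to sort an array equals its inversion count, since every such swap removes exactly one inversion.
Count inversions — for each element, later elements that are smaller:
19: 1, 15, 6, 4, 7 → 5
1: none → 0
15: 6, 4, 7 → 3
6: 4 → 1
4: none → 0
7: none → 0
Total inversions: 5 + 0 + 3 + 1 + 0 + 0 = 9

Swaps: 9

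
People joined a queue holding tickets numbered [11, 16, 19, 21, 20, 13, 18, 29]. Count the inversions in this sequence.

Count, for each position, how many later elements it exceeds:
11: 0
16: 1
19: 2
21: 3
20: 2
13: 0
18: 0
29: 0
Sum: 0 + 1 + 2 + 3 + 2 + 0 + 0 + 0 = 8

Inversions: 8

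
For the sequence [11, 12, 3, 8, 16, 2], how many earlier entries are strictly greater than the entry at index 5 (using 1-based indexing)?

The element at index 5 is 16.
Elements before it: 11, 12, 3, 8
None of them are larger than 16.

0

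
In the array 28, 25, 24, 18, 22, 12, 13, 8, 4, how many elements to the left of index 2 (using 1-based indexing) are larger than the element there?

1

The element at index 2 is 25.
Elements before it: 28
Those larger than 25: 28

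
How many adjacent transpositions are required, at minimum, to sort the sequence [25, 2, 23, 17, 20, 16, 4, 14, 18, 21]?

Minimum adjacent swaps = number of inversions (each swap of adjacent out-of-order elements removes one inversion and no swap can remove more).
Count inversions — for each element, later elements that are smaller:
25: 2, 23, 17, 20, 16, 4, 14, 18, 21 → 9
2: none → 0
23: 17, 20, 16, 4, 14, 18, 21 → 7
17: 16, 4, 14 → 3
20: 16, 4, 14, 18 → 4
16: 4, 14 → 2
4: none → 0
14: none → 0
18: none → 0
21: none → 0
Total inversions: 9 + 0 + 7 + 3 + 4 + 2 + 0 + 0 + 0 + 0 = 25

Adjacent swaps: 25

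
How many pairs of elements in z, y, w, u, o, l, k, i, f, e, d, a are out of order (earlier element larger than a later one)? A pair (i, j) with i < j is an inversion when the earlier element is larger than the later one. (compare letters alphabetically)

Element-by-element contributions:
z: 11
y: 10
w: 9
u: 8
o: 7
l: 6
k: 5
i: 4
f: 3
e: 2
d: 1
a: 0
Sum: 11 + 10 + 9 + 8 + 7 + 6 + 5 + 4 + 3 + 2 + 1 + 0 = 66

66 inversions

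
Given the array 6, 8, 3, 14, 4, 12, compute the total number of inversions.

There are 6 inversions.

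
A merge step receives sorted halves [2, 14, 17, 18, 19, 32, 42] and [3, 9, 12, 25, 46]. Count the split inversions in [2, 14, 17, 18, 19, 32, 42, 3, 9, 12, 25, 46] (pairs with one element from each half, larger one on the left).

20

Count, for every r in R, how many entries of L exceed r:
r = 3: 14, 17, 18, 19, 32, 42 → 6
r = 9: 14, 17, 18, 19, 32, 42 → 6
r = 12: 14, 17, 18, 19, 32, 42 → 6
r = 25: 32, 42 → 2
r = 46: none → 0
Cross-inversions: 6 + 6 + 6 + 2 + 0 = 20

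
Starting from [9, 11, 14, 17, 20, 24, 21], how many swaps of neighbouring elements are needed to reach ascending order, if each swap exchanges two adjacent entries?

Minimum adjacent swaps = number of inversions (each swap of adjacent out-of-order elements removes one inversion and no swap can remove more).
Count inversions — for each element, later elements that are smaller:
9: none → 0
11: none → 0
14: none → 0
17: none → 0
20: none → 0
24: 21 → 1
21: none → 0
Total inversions: 0 + 0 + 0 + 0 + 0 + 1 + 0 = 1

1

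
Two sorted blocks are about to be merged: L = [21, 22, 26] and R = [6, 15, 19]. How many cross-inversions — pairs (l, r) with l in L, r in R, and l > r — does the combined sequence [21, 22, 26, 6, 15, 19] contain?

Take each right-half value and tally the left-half values above it:
r = 6: 21, 22, 26 → 3
r = 15: 21, 22, 26 → 3
r = 19: 21, 22, 26 → 3
Cross-inversions: 3 + 3 + 3 = 9

9 split inversions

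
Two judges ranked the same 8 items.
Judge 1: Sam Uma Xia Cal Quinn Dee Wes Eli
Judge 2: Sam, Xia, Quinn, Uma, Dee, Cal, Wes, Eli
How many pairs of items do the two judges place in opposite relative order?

There are 4 discordant pairs.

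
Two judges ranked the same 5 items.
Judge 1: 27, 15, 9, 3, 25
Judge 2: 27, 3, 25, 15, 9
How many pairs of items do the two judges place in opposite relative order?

4

Assign each item its position (1..5) in the first ordering, then rewrite the second ordering as that position sequence:
positions: 27→1, 15→2, 9→3, 3→4, 25→5
second ordering as positions: [1, 4, 5, 2, 3]
Discordant pairs = inversions in this position sequence.
1: 0
4: 2, 3 → 2
5: 2, 3 → 2
2: 0
3: 0
Total: 0 + 2 + 2 + 0 + 0 = 4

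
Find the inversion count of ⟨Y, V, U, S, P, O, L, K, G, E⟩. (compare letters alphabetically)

Sweep left to right; for each value list the smaller values that follow it:
Y → V, U, S, P, O, L, K, G, E → 9
V → U, S, P, O, L, K, G, E → 8
U → S, P, O, L, K, G, E → 7
S → P, O, L, K, G, E → 6
P → O, L, K, G, E → 5
O → L, K, G, E → 4
L → K, G, E → 3
K → G, E → 2
G → E → 1
E → none → 0
Sum: 9 + 8 + 7 + 6 + 5 + 4 + 3 + 2 + 1 + 0 = 45

45 out-of-order pairs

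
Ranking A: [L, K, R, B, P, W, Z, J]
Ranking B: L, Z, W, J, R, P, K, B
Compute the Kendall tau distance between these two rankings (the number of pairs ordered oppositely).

16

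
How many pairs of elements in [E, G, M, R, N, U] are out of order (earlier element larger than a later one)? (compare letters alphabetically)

1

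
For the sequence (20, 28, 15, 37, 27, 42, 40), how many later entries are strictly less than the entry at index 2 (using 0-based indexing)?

0

The element at index 2 is 15.
Elements after it: 37, 27, 42, 40
None of them are smaller than 15.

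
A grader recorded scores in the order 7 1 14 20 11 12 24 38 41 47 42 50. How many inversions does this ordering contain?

Sweep left to right; for each value list the smaller values that follow it:
7 → 1 → 1
1 → none → 0
14 → 11, 12 → 2
20 → 11, 12 → 2
11 → none → 0
12 → none → 0
24 → none → 0
38 → none → 0
41 → none → 0
47 → 42 → 1
42 → none → 0
50 → none → 0
Sum: 1 + 0 + 2 + 2 + 0 + 0 + 0 + 0 + 0 + 1 + 0 + 0 = 6

Out-of-order pairs: 6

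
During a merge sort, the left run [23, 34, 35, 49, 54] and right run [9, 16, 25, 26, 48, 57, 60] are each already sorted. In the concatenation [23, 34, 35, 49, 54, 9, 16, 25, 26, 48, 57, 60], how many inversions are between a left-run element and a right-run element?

Count, for every r in R, how many entries of L exceed r:
r = 9: 23, 34, 35, 49, 54 → 5
r = 16: 23, 34, 35, 49, 54 → 5
r = 25: 34, 35, 49, 54 → 4
r = 26: 34, 35, 49, 54 → 4
r = 48: 49, 54 → 2
r = 57: none → 0
r = 60: none → 0
Cross-inversions: 5 + 5 + 4 + 4 + 2 + 0 + 0 = 20

There are 20 cross-inversions.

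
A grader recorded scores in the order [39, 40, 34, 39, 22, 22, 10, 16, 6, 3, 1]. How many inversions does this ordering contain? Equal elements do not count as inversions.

For each element, count later entries that are smaller:
39 → 34, 22, 22, 10, 16, 6, 3, 1 → 8
40 → 34, 39, 22, 22, 10, 16, 6, 3, 1 → 9
34 → 22, 22, 10, 16, 6, 3, 1 → 7
39 → 22, 22, 10, 16, 6, 3, 1 → 7
22 → 10, 16, 6, 3, 1 → 5
22 → 10, 16, 6, 3, 1 → 5
10 → 6, 3, 1 → 3
16 → 6, 3, 1 → 3
6 → 3, 1 → 2
3 → 1 → 1
1 → none → 0
Sum: 8 + 9 + 7 + 7 + 5 + 5 + 3 + 3 + 2 + 1 + 0 = 50

50 inversions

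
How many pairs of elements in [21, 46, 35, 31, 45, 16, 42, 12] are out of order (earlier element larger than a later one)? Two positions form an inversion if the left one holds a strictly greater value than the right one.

For each element, count later entries that are smaller:
21 → 16, 12 → 2
46 → 35, 31, 45, 16, 42, 12 → 6
35 → 31, 16, 12 → 3
31 → 16, 12 → 2
45 → 16, 42, 12 → 3
16 → 12 → 1
42 → 12 → 1
12 → none → 0
Sum: 2 + 6 + 3 + 2 + 3 + 1 + 1 + 0 = 18

18 inversions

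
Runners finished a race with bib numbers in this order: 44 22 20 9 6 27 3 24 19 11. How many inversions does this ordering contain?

Element-by-element contributions:
44 → 22, 20, 9, 6, 27, 3, 24, 19, 11 → 9
22 → 20, 9, 6, 3, 19, 11 → 6
20 → 9, 6, 3, 19, 11 → 5
9 → 6, 3 → 2
6 → 3 → 1
27 → 3, 24, 19, 11 → 4
3 → none → 0
24 → 19, 11 → 2
19 → 11 → 1
11 → none → 0
Sum: 9 + 6 + 5 + 2 + 1 + 4 + 0 + 2 + 1 + 0 = 30

30 out-of-order pairs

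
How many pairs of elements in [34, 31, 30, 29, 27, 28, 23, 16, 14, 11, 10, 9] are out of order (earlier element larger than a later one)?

Sweep left to right; for each value list the smaller values that follow it:
34 → 31, 30, 29, 27, 28, 23, 16, 14, 11, 10, 9 → 11
31 → 30, 29, 27, 28, 23, 16, 14, 11, 10, 9 → 10
30 → 29, 27, 28, 23, 16, 14, 11, 10, 9 → 9
29 → 27, 28, 23, 16, 14, 11, 10, 9 → 8
27 → 23, 16, 14, 11, 10, 9 → 6
28 → 23, 16, 14, 11, 10, 9 → 6
23 → 16, 14, 11, 10, 9 → 5
16 → 14, 11, 10, 9 → 4
14 → 11, 10, 9 → 3
11 → 10, 9 → 2
10 → 9 → 1
9 → none → 0
Sum: 11 + 10 + 9 + 8 + 6 + 6 + 5 + 4 + 3 + 2 + 1 + 0 = 65

65 inversions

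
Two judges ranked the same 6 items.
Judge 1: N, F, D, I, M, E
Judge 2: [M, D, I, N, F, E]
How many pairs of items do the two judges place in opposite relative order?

8

Assign each item its position (1..6) in the first ordering, then rewrite the second ordering as that position sequence:
positions: N→1, F→2, D→3, I→4, M→5, E→6
second ordering as positions: [5, 3, 4, 1, 2, 6]
Discordant pairs = inversions in this position sequence.
5: 3, 4, 1, 2 → 4
3: 1, 2 → 2
4: 1, 2 → 2
1: 0
2: 0
6: 0
Total: 4 + 2 + 2 + 0 + 0 + 0 = 8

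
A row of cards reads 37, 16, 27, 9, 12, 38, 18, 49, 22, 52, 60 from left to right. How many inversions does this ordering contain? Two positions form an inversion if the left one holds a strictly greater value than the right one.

Count, for each position, how many later elements it exceeds:
37: 6
16: 2
27: 4
9: 0
12: 0
38: 2
18: 0
49: 1
22: 0
52: 0
60: 0
Sum: 6 + 2 + 4 + 0 + 0 + 2 + 0 + 1 + 0 + 0 + 0 = 15

15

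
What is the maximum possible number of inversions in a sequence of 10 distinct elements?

45 inversions

The maximum occurs when the array is in strictly decreasing order: every one of the C(10, 2) pairs is inverted.
C(10, 2) = 10·9/2 = 45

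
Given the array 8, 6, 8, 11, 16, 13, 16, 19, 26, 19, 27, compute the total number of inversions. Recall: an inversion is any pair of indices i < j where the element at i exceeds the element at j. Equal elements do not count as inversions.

Inversions: 3

Element-by-element contributions:
8 → 6 → 1
6 → none → 0
8 → none → 0
11 → none → 0
16 → 13 → 1
13 → none → 0
16 → none → 0
19 → none → 0
26 → 19 → 1
19 → none → 0
27 → none → 0
Sum: 1 + 0 + 0 + 0 + 1 + 0 + 0 + 0 + 1 + 0 + 0 = 3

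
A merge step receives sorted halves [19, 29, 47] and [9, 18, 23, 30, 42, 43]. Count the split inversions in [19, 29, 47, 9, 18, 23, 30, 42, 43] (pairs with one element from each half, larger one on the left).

11 split inversions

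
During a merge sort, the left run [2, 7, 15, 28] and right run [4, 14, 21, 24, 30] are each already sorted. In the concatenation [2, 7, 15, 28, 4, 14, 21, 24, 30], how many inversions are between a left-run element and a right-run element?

Split inversions: 7

Count, for every r in R, how many entries of L exceed r:
r = 4: 7, 15, 28 → 3
r = 14: 15, 28 → 2
r = 21: 28 → 1
r = 24: 28 → 1
r = 30: none → 0
Cross-inversions: 3 + 2 + 1 + 1 + 0 = 7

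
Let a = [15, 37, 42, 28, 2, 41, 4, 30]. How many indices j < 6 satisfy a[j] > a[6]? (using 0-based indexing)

The element at index 6 is 4.
Elements before it: 15, 37, 42, 28, 2, 41
Those larger than 4: 15, 37, 42, 28, 41

5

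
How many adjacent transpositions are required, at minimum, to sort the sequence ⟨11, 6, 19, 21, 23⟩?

1 swap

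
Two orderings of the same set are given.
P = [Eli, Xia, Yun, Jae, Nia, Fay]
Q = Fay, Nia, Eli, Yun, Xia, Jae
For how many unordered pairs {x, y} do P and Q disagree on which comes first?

Assign each item its position (1..6) in the first ordering, then rewrite the second ordering as that position sequence:
positions: Eli→1, Xia→2, Yun→3, Jae→4, Nia→5, Fay→6
second ordering as positions: [6, 5, 1, 3, 2, 4]
Discordant pairs = inversions in this position sequence.
6: 5, 1, 3, 2, 4 → 5
5: 1, 3, 2, 4 → 4
1: 0
3: 2 → 1
2: 0
4: 0
Total: 5 + 4 + 0 + 1 + 0 + 0 = 10

10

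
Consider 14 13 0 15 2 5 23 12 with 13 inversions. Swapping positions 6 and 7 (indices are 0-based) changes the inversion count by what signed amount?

-1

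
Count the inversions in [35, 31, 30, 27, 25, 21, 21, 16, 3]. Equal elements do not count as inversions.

35 out-of-order pairs

Sweep left to right; for each value list the smaller values that follow it:
35: 8
31: 7
30: 6
27: 5
25: 4
21: 2
21: 2
16: 1
3: 0
Sum: 8 + 7 + 6 + 5 + 4 + 2 + 2 + 1 + 0 = 35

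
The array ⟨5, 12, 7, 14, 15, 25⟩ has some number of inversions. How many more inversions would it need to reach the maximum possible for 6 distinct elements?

Maximum inversions for 6 distinct elements is C(6, 2) = 6·5/2 = 15.
Current inversions — for each element, count later smaller elements:
5: 0
12: 1
7: 0
14: 0
15: 0
25: 0
Current total: 0 + 1 + 0 + 0 + 0 + 0 = 1
Shortfall: 15 − 1 = 14

14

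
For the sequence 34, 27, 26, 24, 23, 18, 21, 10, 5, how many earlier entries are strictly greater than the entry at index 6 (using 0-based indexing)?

The element at index 6 is 21.
Elements before it: 34, 27, 26, 24, 23, 18
Those larger than 21: 34, 27, 26, 24, 23

5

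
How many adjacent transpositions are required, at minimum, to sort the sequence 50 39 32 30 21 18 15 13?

28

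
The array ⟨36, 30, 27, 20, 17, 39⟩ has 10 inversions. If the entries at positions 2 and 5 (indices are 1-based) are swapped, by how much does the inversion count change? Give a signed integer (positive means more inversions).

-5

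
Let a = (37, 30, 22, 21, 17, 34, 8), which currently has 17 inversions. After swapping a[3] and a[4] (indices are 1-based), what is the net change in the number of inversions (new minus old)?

Positions 3 and 4 hold 22 and 21; after swapping, the array is [37, 30, 21, 22, 17, 34, 8].
Sweep left to right; for each value list the smaller values that follow it:
37: 6
30: 4
21: 2
22: 2
17: 1
34: 1
8: 0
Sum: 6 + 4 + 2 + 2 + 1 + 1 + 0 = 16
Change: 16 − 17 = -1

-1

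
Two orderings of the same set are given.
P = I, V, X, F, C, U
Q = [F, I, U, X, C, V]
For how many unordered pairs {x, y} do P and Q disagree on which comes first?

Assign each item its position (1..6) in the first ordering, then rewrite the second ordering as that position sequence:
positions: I→1, V→2, X→3, F→4, C→5, U→6
second ordering as positions: [4, 1, 6, 3, 5, 2]
Discordant pairs = inversions in this position sequence.
4: 1, 3, 2 → 3
1: 0
6: 3, 5, 2 → 3
3: 2 → 1
5: 2 → 1
2: 0
Total: 3 + 0 + 3 + 1 + 1 + 0 = 8

8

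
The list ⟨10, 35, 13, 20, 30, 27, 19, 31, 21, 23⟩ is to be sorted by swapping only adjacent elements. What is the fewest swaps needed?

18 adjacent swaps

Minimum adjacent swaps = number of inversions (each swap of adjacent out-of-order elements removes one inversion and no swap can remove more).
Count inversions — for each element, later elements that are smaller:
10: none → 0
35: 13, 20, 30, 27, 19, 31, 21, 23 → 8
13: none → 0
20: 19 → 1
30: 27, 19, 21, 23 → 4
27: 19, 21, 23 → 3
19: none → 0
31: 21, 23 → 2
21: none → 0
23: none → 0
Total inversions: 0 + 8 + 0 + 1 + 4 + 3 + 0 + 2 + 0 + 0 = 18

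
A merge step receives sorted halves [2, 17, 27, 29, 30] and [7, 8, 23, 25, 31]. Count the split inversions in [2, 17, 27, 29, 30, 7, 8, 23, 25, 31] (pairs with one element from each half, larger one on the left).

14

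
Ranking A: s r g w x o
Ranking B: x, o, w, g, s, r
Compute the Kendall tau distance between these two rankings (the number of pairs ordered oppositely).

13 discordant pairs

Assign each item its position (1..6) in the first ordering, then rewrite the second ordering as that position sequence:
positions: s→1, r→2, g→3, w→4, x→5, o→6
second ordering as positions: [5, 6, 4, 3, 1, 2]
Discordant pairs = inversions in this position sequence.
5: 4, 3, 1, 2 → 4
6: 4, 3, 1, 2 → 4
4: 3, 1, 2 → 3
3: 1, 2 → 2
1: 0
2: 0
Total: 4 + 4 + 3 + 2 + 0 + 0 = 13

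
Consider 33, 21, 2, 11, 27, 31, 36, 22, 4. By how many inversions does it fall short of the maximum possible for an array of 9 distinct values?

18 inversions short

Maximum inversions for 9 distinct elements is C(9, 2) = 9·8/2 = 36.
Current inversions — for each element, count later smaller elements:
33: 7
21: 3
2: 0
11: 1
27: 2
31: 2
36: 2
22: 1
4: 0
Current total: 7 + 3 + 0 + 1 + 2 + 2 + 2 + 1 + 0 = 18
Shortfall: 36 − 18 = 18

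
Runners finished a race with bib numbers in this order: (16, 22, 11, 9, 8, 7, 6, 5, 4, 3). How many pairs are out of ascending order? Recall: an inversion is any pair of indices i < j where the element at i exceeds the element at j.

44 inversions

Count, for each position, how many later elements it exceeds:
16 → 11, 9, 8, 7, 6, 5, 4, 3 → 8
22 → 11, 9, 8, 7, 6, 5, 4, 3 → 8
11 → 9, 8, 7, 6, 5, 4, 3 → 7
9 → 8, 7, 6, 5, 4, 3 → 6
8 → 7, 6, 5, 4, 3 → 5
7 → 6, 5, 4, 3 → 4
6 → 5, 4, 3 → 3
5 → 4, 3 → 2
4 → 3 → 1
3 → none → 0
Sum: 8 + 8 + 7 + 6 + 5 + 4 + 3 + 2 + 1 + 0 = 44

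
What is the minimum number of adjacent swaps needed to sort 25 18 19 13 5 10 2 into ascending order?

Minimum adjacent swaps = number of inversions (each swap of adjacent out-of-order elements removes one inversion and no swap can remove more).
Count inversions — for each element, later elements that are smaller:
25: 18, 19, 13, 5, 10, 2 → 6
18: 13, 5, 10, 2 → 4
19: 13, 5, 10, 2 → 4
13: 5, 10, 2 → 3
5: 2 → 1
10: 2 → 1
2: none → 0
Total inversions: 6 + 4 + 4 + 3 + 1 + 1 + 0 = 19

19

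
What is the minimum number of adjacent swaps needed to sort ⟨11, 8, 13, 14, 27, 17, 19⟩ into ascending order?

3

The minimum number of adjacent swaps to sort an array equals its inversion count, since every such swap removes exactly one inversion.
Count inversions — for each element, later elements that are smaller:
11: 8 → 1
8: none → 0
13: none → 0
14: none → 0
27: 17, 19 → 2
17: none → 0
19: none → 0
Total inversions: 1 + 0 + 0 + 0 + 2 + 0 + 0 = 3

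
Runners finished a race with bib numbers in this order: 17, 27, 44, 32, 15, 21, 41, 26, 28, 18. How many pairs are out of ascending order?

23 inversions

Count, for each position, how many later elements it exceeds:
17: 1
27: 4
44: 7
32: 5
15: 0
21: 1
41: 3
26: 1
28: 1
18: 0
Sum: 1 + 4 + 7 + 5 + 0 + 1 + 3 + 1 + 1 + 0 = 23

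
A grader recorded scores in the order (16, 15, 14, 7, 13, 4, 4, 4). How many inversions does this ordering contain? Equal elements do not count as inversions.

Sweep left to right; for each value list the smaller values that follow it:
16 → 15, 14, 7, 13, 4, 4, 4 → 7
15 → 14, 7, 13, 4, 4, 4 → 6
14 → 7, 13, 4, 4, 4 → 5
7 → 4, 4, 4 → 3
13 → 4, 4, 4 → 3
4 → none → 0
4 → none → 0
4 → none → 0
Sum: 7 + 6 + 5 + 3 + 3 + 0 + 0 + 0 = 24

24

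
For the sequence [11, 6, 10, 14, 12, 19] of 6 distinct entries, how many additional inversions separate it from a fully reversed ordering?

12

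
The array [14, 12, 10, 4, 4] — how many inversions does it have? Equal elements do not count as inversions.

Count, for each position, how many later elements it exceeds:
14: 4
12: 3
10: 2
4: 0
4: 0
Sum: 4 + 3 + 2 + 0 + 0 = 9

9 inversions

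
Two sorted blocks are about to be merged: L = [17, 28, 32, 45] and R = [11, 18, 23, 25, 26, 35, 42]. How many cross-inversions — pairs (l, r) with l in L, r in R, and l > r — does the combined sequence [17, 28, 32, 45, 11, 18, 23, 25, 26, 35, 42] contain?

Split inversions: 18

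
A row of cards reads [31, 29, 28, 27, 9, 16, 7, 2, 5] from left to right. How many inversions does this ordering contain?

For each element, count later entries that are smaller:
31: 8
29: 7
28: 6
27: 5
9: 3
16: 3
7: 2
2: 0
5: 0
Sum: 8 + 7 + 6 + 5 + 3 + 3 + 2 + 0 + 0 = 34

34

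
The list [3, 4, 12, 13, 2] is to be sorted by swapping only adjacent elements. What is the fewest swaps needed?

There are 4 adjacent swaps.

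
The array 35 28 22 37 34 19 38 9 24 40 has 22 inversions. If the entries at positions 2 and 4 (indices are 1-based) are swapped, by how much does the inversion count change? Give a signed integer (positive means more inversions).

+1

Positions 2 and 4 hold 28 and 37; after swapping, the array is [35, 37, 22, 28, 34, 19, 38, 9, 24, 40].
Sweep left to right; for each value list the smaller values that follow it:
35 → 22, 28, 34, 19, 9, 24 → 6
37 → 22, 28, 34, 19, 9, 24 → 6
22 → 19, 9 → 2
28 → 19, 9, 24 → 3
34 → 19, 9, 24 → 3
19 → 9 → 1
38 → 9, 24 → 2
9 → none → 0
24 → none → 0
40 → none → 0
Sum: 6 + 6 + 2 + 3 + 3 + 1 + 2 + 0 + 0 + 0 = 23
Change: 23 − 22 = +1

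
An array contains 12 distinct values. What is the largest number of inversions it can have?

There are 66 inversions.

A reversed (strictly descending) arrangement makes every pair an inversion, giving C(12, 2) inversions.
C(12, 2) = 12·11/2 = 66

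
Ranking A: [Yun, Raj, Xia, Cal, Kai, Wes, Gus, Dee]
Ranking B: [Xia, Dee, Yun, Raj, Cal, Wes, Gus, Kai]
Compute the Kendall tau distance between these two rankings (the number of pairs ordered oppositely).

10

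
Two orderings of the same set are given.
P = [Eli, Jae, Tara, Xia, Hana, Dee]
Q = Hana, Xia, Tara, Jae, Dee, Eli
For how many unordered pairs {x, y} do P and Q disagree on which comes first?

11

Assign each item its position (1..6) in the first ordering, then rewrite the second ordering as that position sequence:
positions: Eli→1, Jae→2, Tara→3, Xia→4, Hana→5, Dee→6
second ordering as positions: [5, 4, 3, 2, 6, 1]
Discordant pairs = inversions in this position sequence.
5: 4, 3, 2, 1 → 4
4: 3, 2, 1 → 3
3: 2, 1 → 2
2: 1 → 1
6: 1 → 1
1: 0
Total: 4 + 3 + 2 + 1 + 1 + 0 = 11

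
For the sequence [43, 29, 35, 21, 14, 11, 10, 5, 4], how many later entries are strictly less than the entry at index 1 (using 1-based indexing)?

8

The element at index 1 is 43.
Elements after it: 29, 35, 21, 14, 11, 10, 5, 4
Those smaller than 43: 29, 35, 21, 14, 11, 10, 5, 4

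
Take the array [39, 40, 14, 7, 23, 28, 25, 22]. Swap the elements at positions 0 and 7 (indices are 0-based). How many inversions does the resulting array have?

Inversions: 10

Positions 0 and 7 hold 39 and 22; after swapping, the array is [22, 40, 14, 7, 23, 28, 25, 39].
Sweep left to right; for each value list the smaller values that follow it:
22 → 14, 7 → 2
40 → 14, 7, 23, 28, 25, 39 → 6
14 → 7 → 1
7 → none → 0
23 → none → 0
28 → 25 → 1
25 → none → 0
39 → none → 0
Sum: 2 + 6 + 1 + 0 + 0 + 1 + 0 + 0 = 10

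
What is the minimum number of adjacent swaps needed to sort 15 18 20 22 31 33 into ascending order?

0 swaps

The minimum number of adjacent swaps to sort an array equals its inversion count, since every such swap removes exactly one inversion.
Count inversions — for each element, later elements that are smaller:
15: none → 0
18: none → 0
20: none → 0
22: none → 0
31: none → 0
33: none → 0
Total inversions: 0 + 0 + 0 + 0 + 0 + 0 = 0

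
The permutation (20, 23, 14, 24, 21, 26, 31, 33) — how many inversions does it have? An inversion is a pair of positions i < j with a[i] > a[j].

Sweep left to right; for each value list the smaller values that follow it:
20: 1
23: 2
14: 0
24: 1
21: 0
26: 0
31: 0
33: 0
Sum: 1 + 2 + 0 + 1 + 0 + 0 + 0 + 0 = 4

4 inversions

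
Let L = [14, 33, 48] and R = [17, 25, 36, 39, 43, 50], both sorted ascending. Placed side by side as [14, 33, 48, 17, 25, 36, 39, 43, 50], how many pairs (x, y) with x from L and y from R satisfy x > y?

7

Take each right-half value and tally the left-half values above it:
r = 17: 33, 48 → 2
r = 25: 33, 48 → 2
r = 36: 48 → 1
r = 39: 48 → 1
r = 43: 48 → 1
r = 50: none → 0
Cross-inversions: 2 + 2 + 1 + 1 + 1 + 0 = 7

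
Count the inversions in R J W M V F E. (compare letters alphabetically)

Count, for each position, how many later elements it exceeds:
R: 4
J: 2
W: 4
M: 2
V: 2
F: 1
E: 0
Sum: 4 + 2 + 4 + 2 + 2 + 1 + 0 = 15

15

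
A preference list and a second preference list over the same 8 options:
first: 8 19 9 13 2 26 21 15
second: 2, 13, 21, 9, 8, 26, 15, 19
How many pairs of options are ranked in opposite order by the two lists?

Assign each item its position (1..8) in the first ordering, then rewrite the second ordering as that position sequence:
positions: 8→1, 19→2, 9→3, 13→4, 2→5, 26→6, 21→7, 15→8
second ordering as positions: [5, 4, 7, 3, 1, 6, 8, 2]
Discordant pairs = inversions in this position sequence.
5: 4, 3, 1, 2 → 4
4: 3, 1, 2 → 3
7: 3, 1, 6, 2 → 4
3: 1, 2 → 2
1: 0
6: 2 → 1
8: 2 → 1
2: 0
Total: 4 + 3 + 4 + 2 + 0 + 1 + 1 + 0 = 15

15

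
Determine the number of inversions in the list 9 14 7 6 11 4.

11 inversions

Out-of-order index pairs (0-indexed):
(0,2): 9 > 7
(0,3): 9 > 6
(0,5): 9 > 4
(1,2): 14 > 7
(1,3): 14 > 6
(1,4): 14 > 11
(1,5): 14 > 4
(2,3): 7 > 6
(2,5): 7 > 4
(3,5): 6 > 4
(4,5): 11 > 4
That's 11 pairs.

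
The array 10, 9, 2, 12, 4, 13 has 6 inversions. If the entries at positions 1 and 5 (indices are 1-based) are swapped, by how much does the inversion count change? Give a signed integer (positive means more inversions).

Positions 1 and 5 hold 10 and 4; after swapping, the array is [4, 9, 2, 12, 10, 13].
Sweep left to right; for each value list the smaller values that follow it:
4 → 2 → 1
9 → 2 → 1
2 → none → 0
12 → 10 → 1
10 → none → 0
13 → none → 0
Sum: 1 + 1 + 0 + 1 + 0 + 0 = 3
Change: 3 − 6 = -3

-3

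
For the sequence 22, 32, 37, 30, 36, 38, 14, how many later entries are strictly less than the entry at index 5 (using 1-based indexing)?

The element at index 5 is 36.
Elements after it: 38, 14
Those smaller than 36: 14

1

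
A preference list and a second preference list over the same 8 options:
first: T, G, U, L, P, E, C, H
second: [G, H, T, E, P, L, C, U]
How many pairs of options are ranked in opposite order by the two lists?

14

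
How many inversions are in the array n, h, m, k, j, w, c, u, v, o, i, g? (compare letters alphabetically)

Count, for each position, how many later elements it exceeds:
n → h, m, k, j, c, i, g → 7
h → c, g → 2
m → k, j, c, i, g → 5
k → j, c, i, g → 4
j → c, i, g → 3
w → c, u, v, o, i, g → 6
c → none → 0
u → o, i, g → 3
v → o, i, g → 3
o → i, g → 2
i → g → 1
g → none → 0
Sum: 7 + 2 + 5 + 4 + 3 + 6 + 0 + 3 + 3 + 2 + 1 + 0 = 36

36 inversions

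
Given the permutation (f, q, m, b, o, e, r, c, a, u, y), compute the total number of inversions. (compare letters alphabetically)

23

Element-by-element contributions:
f: 4
q: 6
m: 4
b: 1
o: 3
e: 2
r: 2
c: 1
a: 0
u: 0
y: 0
Sum: 4 + 6 + 4 + 1 + 3 + 2 + 2 + 1 + 0 + 0 + 0 = 23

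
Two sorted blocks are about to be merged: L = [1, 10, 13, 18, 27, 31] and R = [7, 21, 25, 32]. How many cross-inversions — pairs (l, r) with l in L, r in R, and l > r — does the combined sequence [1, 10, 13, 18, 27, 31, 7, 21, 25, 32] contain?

For each element r of the right run, count left-run elements greater than r:
r = 7: 10, 13, 18, 27, 31 → 5
r = 21: 27, 31 → 2
r = 25: 27, 31 → 2
r = 32: none → 0
Cross-inversions: 5 + 2 + 2 + 0 = 9

Split inversions: 9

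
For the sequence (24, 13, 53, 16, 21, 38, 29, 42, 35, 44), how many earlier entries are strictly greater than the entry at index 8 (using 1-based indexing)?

1

The element at index 8 is 42.
Elements before it: 24, 13, 53, 16, 21, 38, 29
Those larger than 42: 53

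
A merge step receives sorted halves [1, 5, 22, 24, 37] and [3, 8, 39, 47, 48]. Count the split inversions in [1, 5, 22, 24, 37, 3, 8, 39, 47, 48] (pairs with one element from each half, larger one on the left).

7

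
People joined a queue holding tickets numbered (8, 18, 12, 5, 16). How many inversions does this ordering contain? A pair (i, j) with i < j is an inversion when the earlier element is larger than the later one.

For each element, count later entries that are smaller:
8: 1
18: 3
12: 1
5: 0
16: 0
Sum: 1 + 3 + 1 + 0 + 0 = 5

5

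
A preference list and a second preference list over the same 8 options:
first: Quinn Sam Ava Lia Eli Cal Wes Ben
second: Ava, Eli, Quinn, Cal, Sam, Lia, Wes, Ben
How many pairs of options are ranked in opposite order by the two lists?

7

Assign each item its position (1..8) in the first ordering, then rewrite the second ordering as that position sequence:
positions: Quinn→1, Sam→2, Ava→3, Lia→4, Eli→5, Cal→6, Wes→7, Ben→8
second ordering as positions: [3, 5, 1, 6, 2, 4, 7, 8]
Discordant pairs = inversions in this position sequence.
3: 1, 2 → 2
5: 1, 2, 4 → 3
1: 0
6: 2, 4 → 2
2: 0
4: 0
7: 0
8: 0
Total: 2 + 3 + 0 + 2 + 0 + 0 + 0 + 0 = 7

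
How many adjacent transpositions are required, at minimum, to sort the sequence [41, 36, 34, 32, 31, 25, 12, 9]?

28

Each adjacent swap fixes exactly one inversion, so the minimum swap count equals the number of inversions.
Count inversions — for each element, later elements that are smaller:
41: 36, 34, 32, 31, 25, 12, 9 → 7
36: 34, 32, 31, 25, 12, 9 → 6
34: 32, 31, 25, 12, 9 → 5
32: 31, 25, 12, 9 → 4
31: 25, 12, 9 → 3
25: 12, 9 → 2
12: 9 → 1
9: none → 0
Total inversions: 7 + 6 + 5 + 4 + 3 + 2 + 1 + 0 = 28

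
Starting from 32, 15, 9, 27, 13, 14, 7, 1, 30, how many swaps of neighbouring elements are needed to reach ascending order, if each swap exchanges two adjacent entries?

Each adjacent swap fixes exactly one inversion, so the minimum swap count equals the number of inversions.
Count inversions — for each element, later elements that are smaller:
32: 15, 9, 27, 13, 14, 7, 1, 30 → 8
15: 9, 13, 14, 7, 1 → 5
9: 7, 1 → 2
27: 13, 14, 7, 1 → 4
13: 7, 1 → 2
14: 7, 1 → 2
7: 1 → 1
1: none → 0
30: none → 0
Total inversions: 8 + 5 + 2 + 4 + 2 + 2 + 1 + 0 + 0 = 24

Swaps: 24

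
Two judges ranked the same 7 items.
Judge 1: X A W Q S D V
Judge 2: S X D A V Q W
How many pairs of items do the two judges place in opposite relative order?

Discordant pairs: 10

Assign each item its position (1..7) in the first ordering, then rewrite the second ordering as that position sequence:
positions: X→1, A→2, W→3, Q→4, S→5, D→6, V→7
second ordering as positions: [5, 1, 6, 2, 7, 4, 3]
Discordant pairs = inversions in this position sequence.
5: 1, 2, 4, 3 → 4
1: 0
6: 2, 4, 3 → 3
2: 0
7: 4, 3 → 2
4: 3 → 1
3: 0
Total: 4 + 0 + 3 + 0 + 2 + 1 + 0 = 10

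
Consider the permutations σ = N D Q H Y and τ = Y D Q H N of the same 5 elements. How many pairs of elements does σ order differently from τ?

There are 7 discordant pairs.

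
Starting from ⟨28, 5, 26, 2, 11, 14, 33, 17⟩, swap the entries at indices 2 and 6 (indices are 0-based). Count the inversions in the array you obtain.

Positions 2 and 6 hold 26 and 33; after swapping, the array is [28, 5, 33, 2, 11, 14, 26, 17].
Element-by-element contributions:
28 → 5, 2, 11, 14, 26, 17 → 6
5 → 2 → 1
33 → 2, 11, 14, 26, 17 → 5
2 → none → 0
11 → none → 0
14 → none → 0
26 → 17 → 1
17 → none → 0
Sum: 6 + 1 + 5 + 0 + 0 + 0 + 1 + 0 = 13

13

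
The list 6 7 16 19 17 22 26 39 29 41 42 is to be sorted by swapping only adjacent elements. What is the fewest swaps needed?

Each adjacent swap fixes exactly one inversion, so the minimum swap count equals the number of inversions.
Count inversions — for each element, later elements that are smaller:
6: none → 0
7: none → 0
16: none → 0
19: 17 → 1
17: none → 0
22: none → 0
26: none → 0
39: 29 → 1
29: none → 0
41: none → 0
42: none → 0
Total inversions: 0 + 0 + 0 + 1 + 0 + 0 + 0 + 1 + 0 + 0 + 0 = 2

2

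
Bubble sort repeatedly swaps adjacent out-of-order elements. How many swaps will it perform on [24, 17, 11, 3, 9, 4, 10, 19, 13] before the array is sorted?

Adjacent swaps: 20

Minimum adjacent swaps = number of inversions (each swap of adjacent out-of-order elements removes one inversion and no swap can remove more).
Count inversions — for each element, later elements that are smaller:
24: 17, 11, 3, 9, 4, 10, 19, 13 → 8
17: 11, 3, 9, 4, 10, 13 → 6
11: 3, 9, 4, 10 → 4
3: none → 0
9: 4 → 1
4: none → 0
10: none → 0
19: 13 → 1
13: none → 0
Total inversions: 8 + 6 + 4 + 0 + 1 + 0 + 0 + 1 + 0 = 20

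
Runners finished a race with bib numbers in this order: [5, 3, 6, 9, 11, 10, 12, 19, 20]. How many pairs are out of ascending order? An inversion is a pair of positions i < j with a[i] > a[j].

Count, for each position, how many later elements it exceeds:
5: 1
3: 0
6: 0
9: 0
11: 1
10: 0
12: 0
19: 0
20: 0
Sum: 1 + 0 + 0 + 0 + 1 + 0 + 0 + 0 + 0 = 2

2 out-of-order pairs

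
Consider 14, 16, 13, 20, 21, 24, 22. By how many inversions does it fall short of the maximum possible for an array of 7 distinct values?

Maximum inversions for 7 distinct elements is C(7, 2) = 7·6/2 = 21.
Current inversions — for each element, count later smaller elements:
14: 1
16: 1
13: 0
20: 0
21: 0
24: 1
22: 0
Current total: 1 + 1 + 0 + 0 + 0 + 1 + 0 = 3
Shortfall: 21 − 3 = 18

18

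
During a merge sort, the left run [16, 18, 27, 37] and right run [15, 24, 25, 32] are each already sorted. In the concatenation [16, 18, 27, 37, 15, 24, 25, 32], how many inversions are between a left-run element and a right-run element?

9

Count, for every r in R, how many entries of L exceed r:
r = 15: 16, 18, 27, 37 → 4
r = 24: 27, 37 → 2
r = 25: 27, 37 → 2
r = 32: 37 → 1
Cross-inversions: 4 + 2 + 2 + 1 = 9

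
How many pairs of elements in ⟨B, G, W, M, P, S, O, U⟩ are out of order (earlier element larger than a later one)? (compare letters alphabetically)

7

Sweep left to right; for each value list the smaller values that follow it:
B → none → 0
G → none → 0
W → M, P, S, O, U → 5
M → none → 0
P → O → 1
S → O → 1
O → none → 0
U → none → 0
Sum: 0 + 0 + 5 + 0 + 1 + 1 + 0 + 0 = 7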